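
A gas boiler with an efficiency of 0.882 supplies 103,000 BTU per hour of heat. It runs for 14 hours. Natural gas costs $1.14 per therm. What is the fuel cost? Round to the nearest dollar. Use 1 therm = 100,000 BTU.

$19

Heat delivered = 103,000 BTU/h × 14 h = 1,442,000 BTU
Gas input = 1,442,000 / 0.882 = 1,634,921 BTU
= 1,634,921 / 100,000 = 16.35 therm
Cost = 16.35 × $1.14/therm = $18.64 ≈ $19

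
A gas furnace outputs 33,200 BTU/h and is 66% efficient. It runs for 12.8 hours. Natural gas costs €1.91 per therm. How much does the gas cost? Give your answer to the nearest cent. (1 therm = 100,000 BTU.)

Heat delivered = 33,200 BTU/h × 12.8 h = 424,960 BTU
Gas input = 424,960 / 0.66 = 643,879 BTU
= 643,879 / 100,000 = 6.439 therm
Cost = 6.439 × €1.91/therm = €12.30

€12.30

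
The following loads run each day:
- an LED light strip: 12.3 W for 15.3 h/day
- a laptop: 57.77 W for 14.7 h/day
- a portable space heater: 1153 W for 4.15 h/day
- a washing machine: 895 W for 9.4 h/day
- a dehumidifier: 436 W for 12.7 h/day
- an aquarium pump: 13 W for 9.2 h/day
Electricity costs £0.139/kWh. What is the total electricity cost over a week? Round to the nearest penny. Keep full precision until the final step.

£19.36

LED light strip: 12.3 W × 15.3 h × 7 d = 1,317 Wh = 1.317 kWh
laptop: 57.77 W × 14.7 h × 7 d = 5,945 Wh = 5.945 kWh
portable space heater: 1153 W × 4.15 h × 7 d = 33,495 Wh = 33.49 kWh
washing machine: 895 W × 9.4 h × 7 d = 58,891 Wh = 58.89 kWh
dehumidifier: 436 W × 12.7 h × 7 d = 38,760 Wh = 38.76 kWh
aquarium pump: 13 W × 9.2 h × 7 d = 837 Wh = 0.8372 kWh
Total energy = 1.317 + 5.945 + 33.49 + 58.89 + 38.76 + 0.8372 = 139.2 kWh
Cost = 139.2 kWh × £0.139 = £19.36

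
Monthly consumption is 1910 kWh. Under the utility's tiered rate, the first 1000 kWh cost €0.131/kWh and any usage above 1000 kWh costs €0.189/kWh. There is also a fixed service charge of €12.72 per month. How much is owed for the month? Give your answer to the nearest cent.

First 1000 kWh × €0.131 = €131.00
Remaining 910 kWh × €0.189 = €171.99
Energy charge = €302.99; + service €12.72 = €315.71

€315.71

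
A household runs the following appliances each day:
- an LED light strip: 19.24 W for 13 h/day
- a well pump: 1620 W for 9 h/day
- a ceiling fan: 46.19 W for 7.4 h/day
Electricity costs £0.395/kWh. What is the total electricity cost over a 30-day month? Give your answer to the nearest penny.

£179.79

LED light strip: 19.24 W × 13 h × 30 d = 7,504 Wh = 7.504 kWh
well pump: 1620 W × 9 h × 30 d = 437,400 Wh = 437.4 kWh
ceiling fan: 46.19 W × 7.4 h × 30 d = 10,254 Wh = 10.25 kWh
Total energy = 7.504 + 437.4 + 10.25 = 455.2 kWh
Cost = 455.2 kWh × £0.395 = £179.79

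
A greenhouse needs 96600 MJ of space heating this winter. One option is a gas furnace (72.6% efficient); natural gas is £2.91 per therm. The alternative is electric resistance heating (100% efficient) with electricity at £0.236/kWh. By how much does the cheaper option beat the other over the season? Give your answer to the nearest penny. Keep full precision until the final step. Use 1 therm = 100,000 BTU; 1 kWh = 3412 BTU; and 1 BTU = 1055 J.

£2663.14

Heat load = 96600 MJ = 96,600,000,000 J / 1055 = 91,563,981 BTU
Gas: input = 91,563,981 / 0.726 = 126,121,186 BTU = 1,261 therm → 1,261 × £2.91 = £3,670.13
Electric: 91,563,981 BTU / 3412 = 26,840 kWh → × £0.236 = £6,333.26
Difference = |£3,670.13 − £6,333.26| = £2,663.14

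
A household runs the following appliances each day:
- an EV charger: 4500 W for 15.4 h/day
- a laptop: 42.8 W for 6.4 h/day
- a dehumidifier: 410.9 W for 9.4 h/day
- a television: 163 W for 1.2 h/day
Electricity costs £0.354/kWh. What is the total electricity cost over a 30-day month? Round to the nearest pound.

£782

EV charger: 4500 W × 15.4 h × 30 d = 2,079,000 Wh = 2,079 kWh
laptop: 42.8 W × 6.4 h × 30 d = 8,218 Wh = 8.218 kWh
dehumidifier: 410.9 W × 9.4 h × 30 d = 115,874 Wh = 115.9 kWh
television: 163 W × 1.2 h × 30 d = 5,868 Wh = 5.868 kWh
Total energy = 2,079 + 8.218 + 115.9 + 5.868 = 2,209 kWh
Cost = 2,209 kWh × £0.354 = £781.97 ≈ £782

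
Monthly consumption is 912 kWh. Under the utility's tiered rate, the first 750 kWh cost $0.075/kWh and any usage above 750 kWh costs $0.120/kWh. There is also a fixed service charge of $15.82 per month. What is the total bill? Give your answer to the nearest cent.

First 750 kWh × $0.075 = $56.25
Remaining 162 kWh × $0.120 = $19.44
Energy charge = $75.69; + service $15.82 = $91.51

$91.51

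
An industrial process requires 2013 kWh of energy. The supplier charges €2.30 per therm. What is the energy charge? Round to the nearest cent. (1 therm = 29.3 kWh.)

€158.02

2013 kWh × (0.03413 therm/kWh) = 68.7 therm
Cost = 68.7 therm × €2.30/therm = €158.02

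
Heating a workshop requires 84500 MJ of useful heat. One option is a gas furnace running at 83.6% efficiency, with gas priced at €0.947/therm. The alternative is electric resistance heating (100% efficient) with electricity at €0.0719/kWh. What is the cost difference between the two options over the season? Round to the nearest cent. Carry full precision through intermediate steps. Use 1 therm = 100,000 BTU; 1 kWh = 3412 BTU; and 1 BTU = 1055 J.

Heat load = 84500 MJ = 84,500,000,000 J / 1055 = 80,094,787 BTU
Gas: input = 80,094,787 / 0.836 = 95,807,161 BTU = 958.1 therm → 958.1 × €0.947 = €907.29
Electric: 80,094,787 BTU / 3412 = 23,470 kWh → × €0.0719 = €1,687.81
Difference = |€907.29 − €1,687.81| = €780.52

€780.52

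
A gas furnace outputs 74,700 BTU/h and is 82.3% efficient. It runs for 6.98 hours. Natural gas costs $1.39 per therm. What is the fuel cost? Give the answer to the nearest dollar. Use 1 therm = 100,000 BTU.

$9

Heat delivered = 74,700 BTU/h × 6.98 h = 521,406 BTU
Gas input = 521,406 / 0.823 = 633,543 BTU
= 633,543 / 100,000 = 6.335 therm
Cost = 6.335 × $1.39/therm = $8.81 ≈ $9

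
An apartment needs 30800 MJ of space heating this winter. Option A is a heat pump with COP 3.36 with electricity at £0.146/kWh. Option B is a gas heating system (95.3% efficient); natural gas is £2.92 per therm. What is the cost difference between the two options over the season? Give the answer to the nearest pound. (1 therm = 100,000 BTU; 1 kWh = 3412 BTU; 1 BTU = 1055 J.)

£523

Heat load = 30800 MJ = 30,800,000,000 J / 1055 = 29,194,313 BTU
Gas: input = 29,194,313 / 0.953 = 30,634,116 BTU = 306.3 therm → 306.3 × £2.92 = £894.52
Heat pump: 29,194,313 BTU / 3412 = 8,556 kWh heat; / 3.36 = 2,547 kWh in → × £0.146 = £371.79
Difference = |£894.52 − £371.79| = £522.72 ≈ £523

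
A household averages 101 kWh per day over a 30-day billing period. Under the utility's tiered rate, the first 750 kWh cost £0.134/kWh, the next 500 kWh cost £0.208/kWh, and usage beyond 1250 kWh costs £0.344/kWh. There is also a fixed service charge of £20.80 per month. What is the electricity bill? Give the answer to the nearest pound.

£838

Usage = 101 kWh/day × 30 days = 3030 kWh
First 750 kWh × £0.134 = £100.50
Next 500 kWh × £0.208 = £104.00
Remaining 1780 kWh × £0.344 = £612.32
Energy charge = £816.82; + service £20.80 = £837.62 ≈ £838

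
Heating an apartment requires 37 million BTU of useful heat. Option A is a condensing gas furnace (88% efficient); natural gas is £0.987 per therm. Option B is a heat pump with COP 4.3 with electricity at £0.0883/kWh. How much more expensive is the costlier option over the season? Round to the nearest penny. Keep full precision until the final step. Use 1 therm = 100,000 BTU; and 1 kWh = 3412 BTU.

£192.31

Heat load = 37 × 10⁶ BTU = 37,000,000 BTU
Gas: input = 37,000,000 / 0.88 = 42,045,455 BTU = 420.5 therm → 420.5 × £0.987 = £414.99
Heat pump: 37,000,000 BTU / 3412 = 10,840 kWh heat; / 4.3 = 2,522 kWh in → × £0.0883 = £222.68
Difference = |£414.99 − £222.68| = £192.31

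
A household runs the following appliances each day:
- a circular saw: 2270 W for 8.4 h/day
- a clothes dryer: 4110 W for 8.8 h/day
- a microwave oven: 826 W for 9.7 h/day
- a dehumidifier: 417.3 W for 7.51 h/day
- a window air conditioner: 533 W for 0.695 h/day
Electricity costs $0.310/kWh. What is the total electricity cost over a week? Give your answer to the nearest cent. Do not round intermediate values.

circular saw: 2270 W × 8.4 h × 7 d = 133,476 Wh = 133.5 kWh
clothes dryer: 4110 W × 8.8 h × 7 d = 253,176 Wh = 253.2 kWh
microwave oven: 826 W × 9.7 h × 7 d = 56,085 Wh = 56.09 kWh
dehumidifier: 417.3 W × 7.51 h × 7 d = 21,937 Wh = 21.94 kWh
window air conditioner: 533 W × 0.695 h × 7 d = 2,593 Wh = 2.593 kWh
Total energy = 133.5 + 253.2 + 56.09 + 21.94 + 2.593 = 467.3 kWh
Cost = 467.3 kWh × $0.310 = $144.85

$144.85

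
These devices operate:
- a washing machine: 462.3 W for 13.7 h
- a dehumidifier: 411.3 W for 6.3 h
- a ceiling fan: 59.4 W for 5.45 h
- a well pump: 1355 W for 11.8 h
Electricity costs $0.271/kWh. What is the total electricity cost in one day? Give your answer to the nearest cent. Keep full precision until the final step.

$6.84

washing machine: 462.3 W × 13.7 h = 6,334 Wh = 6.334 kWh
dehumidifier: 411.3 W × 6.3 h = 2,591 Wh = 2.591 kWh
ceiling fan: 59.4 W × 5.45 h = 324 Wh = 0.3237 kWh
well pump: 1355 W × 11.8 h = 15,989 Wh = 15.99 kWh
Total energy = 6.334 + 2.591 + 0.3237 + 15.99 = 25.24 kWh
Cost = 25.24 kWh × $0.271 = $6.84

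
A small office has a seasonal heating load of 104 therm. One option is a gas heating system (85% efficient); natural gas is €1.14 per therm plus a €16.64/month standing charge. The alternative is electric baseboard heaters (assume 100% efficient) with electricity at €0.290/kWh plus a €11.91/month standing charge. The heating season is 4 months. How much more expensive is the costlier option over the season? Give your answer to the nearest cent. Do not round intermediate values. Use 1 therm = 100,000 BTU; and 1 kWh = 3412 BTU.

Heat load = 104 therm × 100,000 = 10,400,000 BTU
Gas: input = 10,400,000 / 0.85 = 12,235,294 BTU = 122.4 therm → 122.4 × €1.14 = €139.48; + 4 × €16.64 standing = €206.04
Electric: 10,400,000 BTU / 3412 = 3,048 kWh → × €0.290 = €883.94; + 4 × €11.91 standing = €931.58
Difference = |€206.04 − €931.58| = €725.54

€725.54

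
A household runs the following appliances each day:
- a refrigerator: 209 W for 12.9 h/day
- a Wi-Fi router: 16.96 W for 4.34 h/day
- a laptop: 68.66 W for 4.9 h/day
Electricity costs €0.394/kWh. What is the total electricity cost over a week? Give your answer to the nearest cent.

refrigerator: 209 W × 12.9 h × 7 d = 18,873 Wh = 18.87 kWh
Wi-Fi router: 16.96 W × 4.34 h × 7 d = 515 Wh = 0.5152 kWh
laptop: 68.66 W × 4.9 h × 7 d = 2,355 Wh = 2.355 kWh
Total energy = 18.87 + 0.5152 + 2.355 = 21.74 kWh
Cost = 21.74 kWh × €0.394 = €8.57

€8.57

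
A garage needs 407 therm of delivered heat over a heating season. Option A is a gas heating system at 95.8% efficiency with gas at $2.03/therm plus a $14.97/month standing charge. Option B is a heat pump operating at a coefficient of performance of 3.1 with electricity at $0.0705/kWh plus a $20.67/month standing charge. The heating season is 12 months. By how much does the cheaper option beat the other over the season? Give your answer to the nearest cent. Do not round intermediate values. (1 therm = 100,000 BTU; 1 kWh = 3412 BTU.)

Heat load = 407 therm × 100,000 = 40,700,000 BTU
Gas: input = 40,700,000 / 0.958 = 42,484,342 BTU = 424.8 therm → 424.8 × $2.03 = $862.43; + 12 × $14.97 standing = $1,042.07
Heat pump: 40,700,000 BTU / 3412 = 11,930 kWh heat; / 3.1 = 3,848 kWh in → × $0.0705 = $271.28; + 12 × $20.67 standing = $519.32
Difference = |$1,042.07 − $519.32| = $522.76

$522.76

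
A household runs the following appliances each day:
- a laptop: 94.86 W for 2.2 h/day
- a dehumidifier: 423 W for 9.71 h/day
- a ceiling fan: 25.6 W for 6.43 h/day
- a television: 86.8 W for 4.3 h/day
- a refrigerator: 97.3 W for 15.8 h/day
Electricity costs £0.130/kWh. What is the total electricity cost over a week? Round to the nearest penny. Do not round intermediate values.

laptop: 94.86 W × 2.2 h × 7 d = 1,461 Wh = 1.461 kWh
dehumidifier: 423 W × 9.71 h × 7 d = 28,751 Wh = 28.75 kWh
ceiling fan: 25.6 W × 6.43 h × 7 d = 1,152 Wh = 1.152 kWh
television: 86.8 W × 4.3 h × 7 d = 2,613 Wh = 2.613 kWh
refrigerator: 97.3 W × 15.8 h × 7 d = 10,761 Wh = 10.76 kWh
Total energy = 1.461 + 28.75 + 1.152 + 2.613 + 10.76 = 44.74 kWh
Cost = 44.74 kWh × £0.130 = £5.82

£5.82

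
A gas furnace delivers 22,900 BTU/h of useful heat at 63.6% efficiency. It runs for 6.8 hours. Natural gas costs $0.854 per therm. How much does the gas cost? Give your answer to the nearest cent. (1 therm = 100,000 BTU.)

$2.09

Heat delivered = 22,900 BTU/h × 6.8 h = 155,720 BTU
Gas input = 155,720 / 0.636 = 244,843 BTU
= 244,843 / 100,000 = 2.448 therm
Cost = 2.448 × $0.854/therm = $2.09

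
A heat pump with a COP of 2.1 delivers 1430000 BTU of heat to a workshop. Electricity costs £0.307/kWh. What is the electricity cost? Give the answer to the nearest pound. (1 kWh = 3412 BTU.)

£61

Heat delivered = 1,430,000 BTU / 3412 = 419.1 kWh
Electrical input = 419.1 kWh / 2.1 = 199.6 kWh
Cost = 199.6 × £0.307/kWh = £61.27 ≈ £61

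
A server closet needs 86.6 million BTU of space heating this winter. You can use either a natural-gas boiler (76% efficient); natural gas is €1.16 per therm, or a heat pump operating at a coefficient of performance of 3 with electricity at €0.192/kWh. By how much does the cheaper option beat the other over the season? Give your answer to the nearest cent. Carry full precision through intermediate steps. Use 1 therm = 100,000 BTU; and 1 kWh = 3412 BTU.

Heat load = 86.6 × 10⁶ BTU = 86,600,000 BTU
Gas: input = 86,600,000 / 0.76 = 113,947,368 BTU = 1,139 therm → 1,139 × €1.16 = €1,321.79
Heat pump: 86,600,000 BTU / 3412 = 25,380 kWh heat; / 3 = 8,460 kWh in → × €0.192 = €1,624.38
Difference = |€1,321.79 − €1,624.38| = €302.60

€302.60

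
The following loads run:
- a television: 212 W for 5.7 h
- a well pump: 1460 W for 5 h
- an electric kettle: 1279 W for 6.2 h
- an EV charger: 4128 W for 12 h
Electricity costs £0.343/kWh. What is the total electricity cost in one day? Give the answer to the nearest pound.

£23

television: 212 W × 5.7 h = 1,208 Wh = 1.208 kWh
well pump: 1460 W × 5 h = 7,300 Wh = 7.3 kWh
electric kettle: 1279 W × 6.2 h = 7,930 Wh = 7.93 kWh
EV charger: 4128 W × 12 h = 49,536 Wh = 49.54 kWh
Total energy = 1.208 + 7.3 + 7.93 + 49.54 = 65.97 kWh
Cost = 65.97 kWh × £0.343 = £22.63 ≈ £23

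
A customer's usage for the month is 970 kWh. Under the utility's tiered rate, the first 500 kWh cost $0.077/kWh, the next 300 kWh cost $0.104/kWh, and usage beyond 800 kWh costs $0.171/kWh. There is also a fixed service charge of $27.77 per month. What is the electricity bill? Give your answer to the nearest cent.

$126.54

First 500 kWh × $0.077 = $38.50
Next 300 kWh × $0.104 = $31.20
Remaining 170 kWh × $0.171 = $29.07
Energy charge = $98.77; + service $27.77 = $126.54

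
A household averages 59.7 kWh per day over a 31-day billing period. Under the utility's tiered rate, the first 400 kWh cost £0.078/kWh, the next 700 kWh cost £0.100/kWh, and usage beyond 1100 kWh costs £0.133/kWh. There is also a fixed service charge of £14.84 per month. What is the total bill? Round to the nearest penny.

Usage = 59.7 kWh/day × 31 days = 1850.7 kWh
First 400 kWh × £0.078 = £31.20
Next 700 kWh × £0.100 = £70.00
Remaining 750.7 kWh × £0.133 = £99.84
Energy charge = £201.04; + service £14.84 = £215.88

£215.88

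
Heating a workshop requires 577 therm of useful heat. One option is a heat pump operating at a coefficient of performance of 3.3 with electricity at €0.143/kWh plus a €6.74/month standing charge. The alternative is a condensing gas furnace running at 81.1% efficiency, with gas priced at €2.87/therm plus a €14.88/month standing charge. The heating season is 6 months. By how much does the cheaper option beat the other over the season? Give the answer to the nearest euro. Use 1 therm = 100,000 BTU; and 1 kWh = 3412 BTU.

Heat load = 577 therm × 100,000 = 57,700,000 BTU
Gas: input = 57,700,000 / 0.811 = 71,146,732 BTU = 711.5 therm → 711.5 × €2.87 = €2,041.91; + 6 × €14.88 standing = €2,131.19
Heat pump: 57,700,000 BTU / 3412 = 16,910 kWh heat; / 3.3 = 5,125 kWh in → × €0.143 = €732.81; + 6 × €6.74 standing = €773.25
Difference = |€2,131.19 − €773.25| = €1,357.95 ≈ €1358

€1358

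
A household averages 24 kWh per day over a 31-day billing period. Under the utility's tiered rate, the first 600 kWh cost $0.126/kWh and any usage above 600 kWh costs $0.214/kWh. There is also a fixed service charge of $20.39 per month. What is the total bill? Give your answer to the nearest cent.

Usage = 24 kWh/day × 31 days = 744 kWh
First 600 kWh × $0.126 = $75.60
Remaining 144 kWh × $0.214 = $30.82
Energy charge = $106.42; + service $20.39 = $126.81

$126.81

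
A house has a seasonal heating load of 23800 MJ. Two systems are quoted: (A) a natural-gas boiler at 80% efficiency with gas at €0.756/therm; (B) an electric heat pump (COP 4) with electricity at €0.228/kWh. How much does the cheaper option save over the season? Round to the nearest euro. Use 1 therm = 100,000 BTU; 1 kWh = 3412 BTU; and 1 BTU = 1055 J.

€164

Heat load = 23800 MJ = 23,800,000,000 J / 1055 = 22,559,242 BTU
Gas: input = 22,559,242 / 0.80 = 28,199,052 BTU = 282 therm → 282 × €0.756 = €213.18
Heat pump: 22,559,242 BTU / 3412 = 6,612 kWh heat; / 4 = 1,653 kWh in → × €0.228 = €376.87
Difference = |€213.18 − €376.87| = €163.68 ≈ €164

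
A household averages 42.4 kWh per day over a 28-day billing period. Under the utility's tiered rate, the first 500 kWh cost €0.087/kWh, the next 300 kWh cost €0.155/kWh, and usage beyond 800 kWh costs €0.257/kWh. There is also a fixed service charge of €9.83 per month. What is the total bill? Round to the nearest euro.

€199

Usage = 42.4 kWh/day × 28 days = 1187.2 kWh
First 500 kWh × €0.087 = €43.50
Next 300 kWh × €0.155 = €46.50
Remaining 387.2 kWh × €0.257 = €99.51
Energy charge = €189.51; + service €9.83 = €199.34 ≈ €199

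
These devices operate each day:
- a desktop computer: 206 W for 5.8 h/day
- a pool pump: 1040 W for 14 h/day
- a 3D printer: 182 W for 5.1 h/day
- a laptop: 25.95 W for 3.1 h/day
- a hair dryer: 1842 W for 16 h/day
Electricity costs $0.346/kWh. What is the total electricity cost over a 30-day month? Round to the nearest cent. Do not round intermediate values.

desktop computer: 206 W × 5.8 h × 30 d = 35,844 Wh = 35.84 kWh
pool pump: 1040 W × 14 h × 30 d = 436,800 Wh = 436.8 kWh
3D printer: 182 W × 5.1 h × 30 d = 27,846 Wh = 27.85 kWh
laptop: 25.95 W × 3.1 h × 30 d = 2,413 Wh = 2.413 kWh
hair dryer: 1842 W × 16 h × 30 d = 884,160 Wh = 884.2 kWh
Total energy = 35.84 + 436.8 + 27.85 + 2.413 + 884.2 = 1,387 kWh
Cost = 1,387 kWh × $0.346 = $479.92

$479.92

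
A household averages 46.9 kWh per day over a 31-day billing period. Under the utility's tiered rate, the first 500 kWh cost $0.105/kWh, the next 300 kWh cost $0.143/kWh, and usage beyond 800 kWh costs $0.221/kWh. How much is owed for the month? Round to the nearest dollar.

Usage = 46.9 kWh/day × 31 days = 1453.9 kWh
First 500 kWh × $0.105 = $52.50
Next 300 kWh × $0.143 = $42.90
Remaining 653.9 kWh × $0.221 = $144.51
Total = $239.91 ≈ $240

$240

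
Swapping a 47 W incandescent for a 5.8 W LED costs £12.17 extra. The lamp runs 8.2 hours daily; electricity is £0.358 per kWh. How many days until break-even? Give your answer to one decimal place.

Power saved = 47 − 5.8 = 41.2 W
Daily energy saved = 41.2 W × 8.2 h = 337.8 Wh = 0.33784 kWh
Daily savings = 0.33784 × £0.358 = £0.1209
Payback = £12.17 / £0.1209 per day = 100.6 days

100.6 days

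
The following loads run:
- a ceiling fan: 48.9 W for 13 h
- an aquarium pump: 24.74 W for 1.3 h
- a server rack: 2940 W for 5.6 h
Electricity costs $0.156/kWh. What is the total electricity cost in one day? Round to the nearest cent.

$2.67

ceiling fan: 48.9 W × 13 h = 636 Wh = 0.6357 kWh
aquarium pump: 24.74 W × 1.3 h = 32 Wh = 0.03216 kWh
server rack: 2940 W × 5.6 h = 16,464 Wh = 16.46 kWh
Total energy = 0.6357 + 0.03216 + 16.46 = 17.13 kWh
Cost = 17.13 kWh × $0.156 = $2.67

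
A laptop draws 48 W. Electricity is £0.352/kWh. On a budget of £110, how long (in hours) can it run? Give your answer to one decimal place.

6510.4 h

Energy budget = £110 / £0.352 per kWh = 312.5 kWh = 312,500 Wh
Runtime = 312,500 Wh / 48 W = 6,510 h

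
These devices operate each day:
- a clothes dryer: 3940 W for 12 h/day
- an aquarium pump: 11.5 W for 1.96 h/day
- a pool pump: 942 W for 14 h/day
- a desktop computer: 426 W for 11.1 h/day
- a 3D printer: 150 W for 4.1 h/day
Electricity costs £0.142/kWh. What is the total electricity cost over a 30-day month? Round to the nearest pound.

clothes dryer: 3940 W × 12 h × 30 d = 1,418,400 Wh = 1,418 kWh
aquarium pump: 11.5 W × 1.96 h × 30 d = 676 Wh = 0.6762 kWh
pool pump: 942 W × 14 h × 30 d = 395,640 Wh = 395.6 kWh
desktop computer: 426 W × 11.1 h × 30 d = 141,858 Wh = 141.9 kWh
3D printer: 150 W × 4.1 h × 30 d = 18,450 Wh = 18.45 kWh
Total energy = 1,418 + 0.6762 + 395.6 + 141.9 + 18.45 = 1,975 kWh
Cost = 1,975 kWh × £0.142 = £280.45 ≈ £280

£280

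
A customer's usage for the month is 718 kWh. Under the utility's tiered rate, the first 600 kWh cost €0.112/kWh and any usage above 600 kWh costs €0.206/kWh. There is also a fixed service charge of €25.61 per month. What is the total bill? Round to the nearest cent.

€117.12

First 600 kWh × €0.112 = €67.20
Remaining 118 kWh × €0.206 = €24.31
Energy charge = €91.51; + service €25.61 = €117.12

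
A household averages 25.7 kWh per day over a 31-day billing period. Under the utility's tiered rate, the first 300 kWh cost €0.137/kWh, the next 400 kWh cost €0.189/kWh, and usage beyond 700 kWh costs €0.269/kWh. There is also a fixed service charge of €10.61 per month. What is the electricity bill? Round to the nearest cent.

Usage = 25.7 kWh/day × 31 days = 796.7 kWh
First 300 kWh × €0.137 = €41.10
Next 400 kWh × €0.189 = €75.60
Remaining 96.7 kWh × €0.269 = €26.01
Energy charge = €142.71; + service €10.61 = €153.32

€153.32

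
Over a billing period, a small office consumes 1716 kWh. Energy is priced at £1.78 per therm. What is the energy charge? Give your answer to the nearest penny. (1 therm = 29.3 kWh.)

£104.25

1716 kWh × (0.03413 therm/kWh) = 58.57 therm
Cost = 58.57 therm × £1.78/therm = £104.25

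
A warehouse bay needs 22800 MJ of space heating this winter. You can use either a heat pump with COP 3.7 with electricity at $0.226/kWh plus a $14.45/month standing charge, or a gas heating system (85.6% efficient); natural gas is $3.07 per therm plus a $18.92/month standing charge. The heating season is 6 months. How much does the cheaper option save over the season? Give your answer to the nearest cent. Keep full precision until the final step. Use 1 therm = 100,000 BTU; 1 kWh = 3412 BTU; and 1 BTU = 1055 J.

$415.02

Heat load = 22800 MJ = 22,800,000,000 J / 1055 = 21,611,374 BTU
Gas: input = 21,611,374 / 0.856 = 25,246,933 BTU = 252.5 therm → 252.5 × $3.07 = $775.08; + 6 × $18.92 standing = $888.60
Heat pump: 21,611,374 BTU / 3412 = 6,334 kWh heat; / 3.7 = 1,712 kWh in → × $0.226 = $386.88; + 6 × $14.45 standing = $473.58
Difference = |$888.60 − $473.58| = $415.02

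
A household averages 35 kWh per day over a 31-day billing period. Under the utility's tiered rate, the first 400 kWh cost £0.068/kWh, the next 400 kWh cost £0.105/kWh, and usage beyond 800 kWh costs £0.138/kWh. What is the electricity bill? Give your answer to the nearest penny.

Usage = 35 kWh/day × 31 days = 1085 kWh
First 400 kWh × £0.068 = £27.20
Next 400 kWh × £0.105 = £42.00
Remaining 285 kWh × £0.138 = £39.33
Total = £108.53

£108.53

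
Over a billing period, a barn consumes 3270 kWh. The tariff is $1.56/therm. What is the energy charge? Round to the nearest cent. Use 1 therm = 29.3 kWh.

$174.10

3270 kWh × (0.03413 therm/kWh) = 111.6 therm
Cost = 111.6 therm × $1.56/therm = $174.10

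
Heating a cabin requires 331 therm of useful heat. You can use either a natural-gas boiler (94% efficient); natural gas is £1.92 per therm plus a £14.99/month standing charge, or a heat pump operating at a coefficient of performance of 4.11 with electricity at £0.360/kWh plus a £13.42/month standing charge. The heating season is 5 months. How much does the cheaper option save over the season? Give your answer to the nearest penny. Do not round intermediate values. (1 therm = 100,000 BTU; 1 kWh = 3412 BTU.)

£165.79

Heat load = 331 therm × 100,000 = 33,100,000 BTU
Gas: input = 33,100,000 / 0.94 = 35,212,766 BTU = 352.1 therm → 352.1 × £1.92 = £676.09; + 5 × £14.99 standing = £751.04
Heat pump: 33,100,000 BTU / 3412 = 9,701 kWh heat; / 4.11 = 2,360 kWh in → × £0.360 = £849.73; + 5 × £13.42 standing = £916.83
Difference = |£751.04 − £916.83| = £165.79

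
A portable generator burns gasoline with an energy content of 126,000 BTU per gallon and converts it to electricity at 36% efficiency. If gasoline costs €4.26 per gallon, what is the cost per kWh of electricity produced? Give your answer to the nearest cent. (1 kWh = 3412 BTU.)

Electrical output per gallon = 126,000 BTU × 0.36 / 3412 BTU/kWh = 13.29 kWh
Cost per kWh = €4.26 / 13.29 kWh = €0.320

€0.32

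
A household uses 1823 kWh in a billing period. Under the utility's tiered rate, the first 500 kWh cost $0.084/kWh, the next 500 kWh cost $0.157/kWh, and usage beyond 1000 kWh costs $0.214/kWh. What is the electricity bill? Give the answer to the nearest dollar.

First 500 kWh × $0.084 = $42.00
Next 500 kWh × $0.157 = $78.50
Remaining 823 kWh × $0.214 = $176.12
Total = $296.62 ≈ $297

$297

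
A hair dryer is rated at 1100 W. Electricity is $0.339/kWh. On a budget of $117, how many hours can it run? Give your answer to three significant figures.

Energy budget = $117 / $0.339 per kWh = 345.1 kWh = 345,133 Wh
Runtime = 345,133 Wh / 1100 W = 313.8 h

314 h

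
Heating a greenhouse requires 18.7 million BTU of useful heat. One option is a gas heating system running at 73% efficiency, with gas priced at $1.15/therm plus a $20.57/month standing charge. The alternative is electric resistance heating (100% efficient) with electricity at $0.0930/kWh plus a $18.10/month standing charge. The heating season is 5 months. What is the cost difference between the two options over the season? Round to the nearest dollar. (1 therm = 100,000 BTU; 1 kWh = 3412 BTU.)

Heat load = 18.7 × 10⁶ BTU = 18,700,000 BTU
Gas: input = 18,700,000 / 0.73 = 25,616,438 BTU = 256.2 therm → 256.2 × $1.15 = $294.59; + 5 × $20.57 standing = $397.44
Electric: 18,700,000 BTU / 3412 = 5,481 kWh → × $0.0930 = $509.70; + 5 × $18.10 standing = $600.20
Difference = |$397.44 − $600.20| = $202.76 ≈ $203

$203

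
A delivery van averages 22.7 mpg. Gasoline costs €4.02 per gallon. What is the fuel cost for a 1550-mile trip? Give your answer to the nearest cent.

Fuel = 1550 mi / 22.7 mpg = 68.28 gal
Cost = 68.28 gal × €4.02/gal = €274.49

€274.49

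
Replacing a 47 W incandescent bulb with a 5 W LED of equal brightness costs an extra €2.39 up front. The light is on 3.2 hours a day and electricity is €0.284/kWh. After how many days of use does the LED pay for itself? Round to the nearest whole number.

Power saved = 47 − 5 = 42 W
Daily energy saved = 42 W × 3.2 h = 134.4 Wh = 0.1344 kWh
Daily savings = 0.1344 × €0.284 = €0.0382
Payback = €2.39 / €0.0382 per day = 62.62 days

63 days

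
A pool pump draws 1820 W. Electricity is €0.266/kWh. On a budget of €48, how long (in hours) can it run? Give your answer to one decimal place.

Energy budget = €48 / €0.266 per kWh = 180.5 kWh = 180,451 Wh
Runtime = 180,451 Wh / 1820 W = 99.15 h

99.1 h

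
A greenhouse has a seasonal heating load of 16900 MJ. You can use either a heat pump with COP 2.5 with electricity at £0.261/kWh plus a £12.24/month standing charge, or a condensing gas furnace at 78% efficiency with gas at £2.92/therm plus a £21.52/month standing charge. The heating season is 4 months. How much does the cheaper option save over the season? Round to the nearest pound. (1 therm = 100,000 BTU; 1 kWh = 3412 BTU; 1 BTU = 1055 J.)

£147

Heat load = 16900 MJ = 16,900,000,000 J / 1055 = 16,018,957 BTU
Gas: input = 16,018,957 / 0.78 = 20,537,125 BTU = 205.4 therm → 205.4 × £2.92 = £599.68; + 4 × £21.52 standing = £685.76
Heat pump: 16,018,957 BTU / 3412 = 4,695 kWh heat; / 2.5 = 1,878 kWh in → × £0.261 = £490.15; + 4 × £12.24 standing = £539.11
Difference = |£685.76 − £539.11| = £146.66 ≈ £147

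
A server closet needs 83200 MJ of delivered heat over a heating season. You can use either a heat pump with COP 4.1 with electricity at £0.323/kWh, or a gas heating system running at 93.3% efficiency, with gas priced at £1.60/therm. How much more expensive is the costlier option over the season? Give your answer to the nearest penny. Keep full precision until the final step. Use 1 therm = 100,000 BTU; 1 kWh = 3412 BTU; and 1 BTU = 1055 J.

Heat load = 83200 MJ = 83,200,000,000 J / 1055 = 78,862,559 BTU
Gas: input = 78,862,559 / 0.933 = 84,525,787 BTU = 845.3 therm → 845.3 × £1.60 = £1,352.41
Heat pump: 78,862,559 BTU / 3412 = 23,110 kWh heat; / 4.1 = 5,637 kWh in → × £0.323 = £1,820.88
Difference = |£1,352.41 − £1,820.88| = £468.46

£468.46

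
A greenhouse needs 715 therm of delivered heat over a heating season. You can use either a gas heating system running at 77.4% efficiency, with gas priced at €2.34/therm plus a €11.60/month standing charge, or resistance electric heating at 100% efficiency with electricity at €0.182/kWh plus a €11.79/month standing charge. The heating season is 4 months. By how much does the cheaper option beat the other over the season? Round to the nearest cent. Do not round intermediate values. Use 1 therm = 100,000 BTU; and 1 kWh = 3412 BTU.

€1653.02

Heat load = 715 therm × 100,000 = 71,500,000 BTU
Gas: input = 71,500,000 / 0.774 = 92,377,261 BTU = 923.8 therm → 923.8 × €2.34 = €2,161.63; + 4 × €11.60 standing = €2,208.03
Electric: 71,500,000 BTU / 3412 = 20,960 kWh → × €0.182 = €3,813.89; + 4 × €11.79 standing = €3,861.05
Difference = |€2,208.03 − €3,861.05| = €1,653.02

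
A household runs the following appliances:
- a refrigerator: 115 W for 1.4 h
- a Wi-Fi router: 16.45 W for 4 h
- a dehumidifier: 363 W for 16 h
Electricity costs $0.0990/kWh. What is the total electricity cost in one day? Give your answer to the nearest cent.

$0.60

refrigerator: 115 W × 1.4 h = 161 Wh = 0.161 kWh
Wi-Fi router: 16.45 W × 4 h = 66 Wh = 0.0658 kWh
dehumidifier: 363 W × 16 h = 5,808 Wh = 5.808 kWh
Total energy = 0.161 + 0.0658 + 5.808 = 6.035 kWh
Cost = 6.035 kWh × $0.0990 = $0.60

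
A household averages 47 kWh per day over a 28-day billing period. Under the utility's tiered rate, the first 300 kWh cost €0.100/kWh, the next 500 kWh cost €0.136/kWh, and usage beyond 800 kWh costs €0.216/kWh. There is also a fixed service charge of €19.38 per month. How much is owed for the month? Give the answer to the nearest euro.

€229

Usage = 47 kWh/day × 28 days = 1316 kWh
First 300 kWh × €0.100 = €30.00
Next 500 kWh × €0.136 = €68.00
Remaining 516 kWh × €0.216 = €111.46
Energy charge = €209.46; + service €19.38 = €228.84 ≈ €229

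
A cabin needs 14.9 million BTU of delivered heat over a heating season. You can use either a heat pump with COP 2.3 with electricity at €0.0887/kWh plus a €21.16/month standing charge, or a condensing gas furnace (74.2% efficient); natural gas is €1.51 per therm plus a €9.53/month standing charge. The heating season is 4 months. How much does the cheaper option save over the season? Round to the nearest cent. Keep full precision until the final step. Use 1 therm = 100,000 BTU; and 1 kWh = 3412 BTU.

€88.29

Heat load = 14.9 × 10⁶ BTU = 14,900,000 BTU
Gas: input = 14,900,000 / 0.742 = 20,080,863 BTU = 200.8 therm → 200.8 × €1.51 = €303.22; + 4 × €9.53 standing = €341.34
Heat pump: 14,900,000 BTU / 3412 = 4,367 kWh heat; / 2.3 = 1,899 kWh in → × €0.0887 = €168.41; + 4 × €21.16 standing = €253.05
Difference = |€341.34 − €253.05| = €88.29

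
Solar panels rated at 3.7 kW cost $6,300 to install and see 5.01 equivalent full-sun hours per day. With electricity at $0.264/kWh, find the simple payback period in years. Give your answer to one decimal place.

Daily generation = 3.7 kW × 5.01 h = 18.54 kWh
Annual generation = 18.54 × 365 = 6766 kWh
Annual savings = 6766 × $0.264 = $1,786.23
Payback = $6,300 / $1,786.23 = 3.53 years

3.5 years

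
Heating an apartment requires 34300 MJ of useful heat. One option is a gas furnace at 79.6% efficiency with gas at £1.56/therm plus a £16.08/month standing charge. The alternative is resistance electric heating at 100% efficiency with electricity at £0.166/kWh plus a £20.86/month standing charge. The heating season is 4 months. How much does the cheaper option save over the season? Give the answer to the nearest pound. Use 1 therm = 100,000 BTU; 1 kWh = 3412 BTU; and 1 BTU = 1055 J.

£964

Heat load = 34300 MJ = 34,300,000,000 J / 1055 = 32,511,848 BTU
Gas: input = 32,511,848 / 0.796 = 40,844,031 BTU = 408.4 therm → 408.4 × £1.56 = £637.17; + 4 × £16.08 standing = £701.49
Electric: 32,511,848 BTU / 3412 = 9,529 kWh → × £0.166 = £1,581.76; + 4 × £20.86 standing = £1,665.20
Difference = |£701.49 − £1,665.20| = £963.71 ≈ £964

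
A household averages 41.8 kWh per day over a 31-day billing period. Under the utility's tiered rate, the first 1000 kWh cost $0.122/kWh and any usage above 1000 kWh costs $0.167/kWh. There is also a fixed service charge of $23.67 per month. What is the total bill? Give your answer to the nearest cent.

Usage = 41.8 kWh/day × 31 days = 1295.8 kWh
First 1000 kWh × $0.122 = $122.00
Remaining 295.8 kWh × $0.167 = $49.40
Energy charge = $171.40; + service $23.67 = $195.07

$195.07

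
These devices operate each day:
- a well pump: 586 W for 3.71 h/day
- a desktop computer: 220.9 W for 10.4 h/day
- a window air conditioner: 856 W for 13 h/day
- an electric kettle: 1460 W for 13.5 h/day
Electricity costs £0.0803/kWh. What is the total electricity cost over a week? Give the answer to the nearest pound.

£20

well pump: 586 W × 3.71 h × 7 d = 15,218 Wh = 15.22 kWh
desktop computer: 220.9 W × 10.4 h × 7 d = 16,082 Wh = 16.08 kWh
window air conditioner: 856 W × 13 h × 7 d = 77,896 Wh = 77.9 kWh
electric kettle: 1460 W × 13.5 h × 7 d = 137,970 Wh = 138 kWh
Total energy = 15.22 + 16.08 + 77.9 + 138 = 247.2 kWh
Cost = 247.2 kWh × £0.0803 = £19.85 ≈ £20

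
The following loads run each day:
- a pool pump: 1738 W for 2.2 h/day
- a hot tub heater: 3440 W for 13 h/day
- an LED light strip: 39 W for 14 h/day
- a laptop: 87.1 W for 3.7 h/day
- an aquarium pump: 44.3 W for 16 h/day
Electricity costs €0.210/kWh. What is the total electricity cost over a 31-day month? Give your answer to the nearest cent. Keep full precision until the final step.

€326.29

pool pump: 1738 W × 2.2 h × 31 d = 118,532 Wh = 118.5 kWh
hot tub heater: 3440 W × 13 h × 31 d = 1,386,320 Wh = 1,386 kWh
LED light strip: 39 W × 14 h × 31 d = 16,926 Wh = 16.93 kWh
laptop: 87.1 W × 3.7 h × 31 d = 9,990 Wh = 9.99 kWh
aquarium pump: 44.3 W × 16 h × 31 d = 21,973 Wh = 21.97 kWh
Total energy = 118.5 + 1,386 + 16.93 + 9.99 + 21.97 = 1,554 kWh
Cost = 1,554 kWh × €0.210 = €326.29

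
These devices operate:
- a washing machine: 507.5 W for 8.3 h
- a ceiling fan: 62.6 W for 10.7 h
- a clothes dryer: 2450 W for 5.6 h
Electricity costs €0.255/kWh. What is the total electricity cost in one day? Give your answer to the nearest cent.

washing machine: 507.5 W × 8.3 h = 4,212 Wh = 4.212 kWh
ceiling fan: 62.6 W × 10.7 h = 670 Wh = 0.6698 kWh
clothes dryer: 2450 W × 5.6 h = 13,720 Wh = 13.72 kWh
Total energy = 4.212 + 0.6698 + 13.72 = 18.6 kWh
Cost = 18.6 kWh × €0.255 = €4.74

€4.74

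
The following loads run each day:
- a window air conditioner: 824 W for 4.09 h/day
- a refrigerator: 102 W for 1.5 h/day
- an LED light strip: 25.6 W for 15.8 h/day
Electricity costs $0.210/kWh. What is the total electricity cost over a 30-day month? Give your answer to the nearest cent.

$24.74

window air conditioner: 824 W × 4.09 h × 30 d = 101,105 Wh = 101.1 kWh
refrigerator: 102 W × 1.5 h × 30 d = 4,590 Wh = 4.59 kWh
LED light strip: 25.6 W × 15.8 h × 30 d = 12,134 Wh = 12.13 kWh
Total energy = 101.1 + 4.59 + 12.13 = 117.8 kWh
Cost = 117.8 kWh × $0.210 = $24.74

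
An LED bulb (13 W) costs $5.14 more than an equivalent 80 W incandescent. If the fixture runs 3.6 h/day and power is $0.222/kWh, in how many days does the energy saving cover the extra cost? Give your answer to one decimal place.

Power saved = 80 − 13 = 67 W
Daily energy saved = 67 W × 3.6 h = 241.2 Wh = 0.2412 kWh
Daily savings = 0.2412 × $0.222 = $0.0535
Payback = $5.14 / $0.0535 per day = 95.99 days

96.0 days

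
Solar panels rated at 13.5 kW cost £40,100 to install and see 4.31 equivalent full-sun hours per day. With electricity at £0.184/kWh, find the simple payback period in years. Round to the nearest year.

10 years

Daily generation = 13.5 kW × 4.31 h = 58.18 kWh
Annual generation = 58.18 × 365 = 21238 kWh
Annual savings = 21238 × £0.184 = £3,907.70
Payback = £40,100 / £3,907.70 = 10.3 years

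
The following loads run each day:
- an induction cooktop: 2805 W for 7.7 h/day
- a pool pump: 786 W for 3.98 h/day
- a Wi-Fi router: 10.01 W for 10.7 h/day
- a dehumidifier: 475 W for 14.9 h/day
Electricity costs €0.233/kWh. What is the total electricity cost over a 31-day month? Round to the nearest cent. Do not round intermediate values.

induction cooktop: 2805 W × 7.7 h × 31 d = 669,554 Wh = 669.6 kWh
pool pump: 786 W × 3.98 h × 31 d = 96,977 Wh = 96.98 kWh
Wi-Fi router: 10.01 W × 10.7 h × 31 d = 3,320 Wh = 3.32 kWh
dehumidifier: 475 W × 14.9 h × 31 d = 219,402 Wh = 219.4 kWh
Total energy = 669.6 + 96.98 + 3.32 + 219.4 = 989.3 kWh
Cost = 989.3 kWh × €0.233 = €230.50

€230.50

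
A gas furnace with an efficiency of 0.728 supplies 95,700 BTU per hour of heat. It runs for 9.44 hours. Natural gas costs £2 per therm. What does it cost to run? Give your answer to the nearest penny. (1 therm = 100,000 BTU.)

Heat delivered = 95,700 BTU/h × 9.44 h = 903,408 BTU
Gas input = 903,408 / 0.728 = 1,240,945 BTU
= 1,240,945 / 100,000 = 12.41 therm
Cost = 12.41 × £2/therm = £24.82

£24.82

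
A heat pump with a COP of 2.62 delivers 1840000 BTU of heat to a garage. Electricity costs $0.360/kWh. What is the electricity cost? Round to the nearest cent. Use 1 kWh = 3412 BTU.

$74.10

Heat delivered = 1,840,000 BTU / 3412 = 539.3 kWh
Electrical input = 539.3 kWh / 2.62 = 205.8 kWh
Cost = 205.8 × $0.360/kWh = $74.10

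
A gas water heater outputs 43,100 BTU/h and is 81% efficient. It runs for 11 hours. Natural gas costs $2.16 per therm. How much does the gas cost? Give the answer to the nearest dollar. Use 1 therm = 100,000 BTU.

Heat delivered = 43,100 BTU/h × 11 h = 474,100 BTU
Gas input = 474,100 / 0.81 = 585,309 BTU
= 585,309 / 100,000 = 5.853 therm
Cost = 5.853 × $2.16/therm = $12.64 ≈ $13

$13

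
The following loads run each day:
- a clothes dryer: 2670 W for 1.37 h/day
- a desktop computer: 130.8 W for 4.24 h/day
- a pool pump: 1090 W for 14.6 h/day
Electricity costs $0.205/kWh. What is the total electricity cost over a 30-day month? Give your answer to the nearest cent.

$123.78

clothes dryer: 2670 W × 1.37 h × 30 d = 109,737 Wh = 109.7 kWh
desktop computer: 130.8 W × 4.24 h × 30 d = 16,638 Wh = 16.64 kWh
pool pump: 1090 W × 14.6 h × 30 d = 477,420 Wh = 477.4 kWh
Total energy = 109.7 + 16.64 + 477.4 = 603.8 kWh
Cost = 603.8 kWh × $0.205 = $123.78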